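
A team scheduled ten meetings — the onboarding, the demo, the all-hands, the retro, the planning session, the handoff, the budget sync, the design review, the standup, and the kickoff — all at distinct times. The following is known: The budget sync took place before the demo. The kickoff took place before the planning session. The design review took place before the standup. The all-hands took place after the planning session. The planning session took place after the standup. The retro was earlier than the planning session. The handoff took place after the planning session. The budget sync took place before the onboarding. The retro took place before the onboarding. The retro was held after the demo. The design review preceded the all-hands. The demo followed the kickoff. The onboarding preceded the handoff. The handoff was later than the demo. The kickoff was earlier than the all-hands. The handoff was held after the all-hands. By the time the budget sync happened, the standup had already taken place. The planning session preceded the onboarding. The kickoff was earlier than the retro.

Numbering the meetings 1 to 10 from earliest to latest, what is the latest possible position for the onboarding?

9

The onboarding must come before the handoff — 1 meeting forced after it.
Everything else can be placed before the onboarding in some valid order, so the onboarding can sit as late as position 10 − 1 = 9.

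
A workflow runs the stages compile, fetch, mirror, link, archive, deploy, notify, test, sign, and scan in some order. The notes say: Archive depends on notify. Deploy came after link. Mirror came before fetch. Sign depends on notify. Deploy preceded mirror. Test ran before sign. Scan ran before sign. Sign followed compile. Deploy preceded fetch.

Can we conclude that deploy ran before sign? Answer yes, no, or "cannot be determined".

cannot be determined

No chain of stated constraints runs from deploy to sign, and none runs from sign to deploy either.
So the relative order of deploy and sign is not fixed by the given facts.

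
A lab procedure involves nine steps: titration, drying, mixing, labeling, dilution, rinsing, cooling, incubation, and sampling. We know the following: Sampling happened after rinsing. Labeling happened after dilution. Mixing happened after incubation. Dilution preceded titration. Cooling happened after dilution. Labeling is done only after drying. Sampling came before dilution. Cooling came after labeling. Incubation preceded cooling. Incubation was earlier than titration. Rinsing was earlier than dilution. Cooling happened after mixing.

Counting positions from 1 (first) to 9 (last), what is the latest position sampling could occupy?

5

Sampling must come before cooling, dilution, labeling, and titration — 4 steps forced after it.
Everything else can be placed before sampling in some valid order, so sampling can sit as late as position 9 − 4 = 5.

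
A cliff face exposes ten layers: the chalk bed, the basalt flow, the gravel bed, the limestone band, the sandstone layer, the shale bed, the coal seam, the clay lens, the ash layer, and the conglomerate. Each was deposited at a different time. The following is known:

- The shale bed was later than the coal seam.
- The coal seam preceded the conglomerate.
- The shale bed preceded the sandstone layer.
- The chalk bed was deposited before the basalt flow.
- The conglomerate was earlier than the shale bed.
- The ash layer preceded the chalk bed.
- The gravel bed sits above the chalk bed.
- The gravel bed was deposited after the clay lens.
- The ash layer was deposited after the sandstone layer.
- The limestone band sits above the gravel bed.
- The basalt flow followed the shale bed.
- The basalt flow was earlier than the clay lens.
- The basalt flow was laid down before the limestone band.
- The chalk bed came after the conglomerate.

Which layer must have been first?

The coal seam has a chain of constraints placing it before every other layer, so the coal seam must be first.

the coal seam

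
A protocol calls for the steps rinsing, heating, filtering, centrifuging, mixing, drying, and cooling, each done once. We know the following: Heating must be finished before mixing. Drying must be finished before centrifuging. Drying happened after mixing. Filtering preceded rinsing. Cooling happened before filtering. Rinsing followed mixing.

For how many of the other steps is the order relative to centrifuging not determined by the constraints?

3

Forced before centrifuging: drying, heating, and mixing.
That leaves cooling, filtering, and rinsing with no forced order relative to centrifuging — 3.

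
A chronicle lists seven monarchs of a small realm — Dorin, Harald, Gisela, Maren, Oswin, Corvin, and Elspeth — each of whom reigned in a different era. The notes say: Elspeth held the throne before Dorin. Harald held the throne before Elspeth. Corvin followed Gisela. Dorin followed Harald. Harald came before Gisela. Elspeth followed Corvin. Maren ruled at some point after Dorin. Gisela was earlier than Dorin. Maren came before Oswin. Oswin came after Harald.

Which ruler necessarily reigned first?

Harald has a chain of constraints placing them before every other ruler, so Harald must be first.

Harald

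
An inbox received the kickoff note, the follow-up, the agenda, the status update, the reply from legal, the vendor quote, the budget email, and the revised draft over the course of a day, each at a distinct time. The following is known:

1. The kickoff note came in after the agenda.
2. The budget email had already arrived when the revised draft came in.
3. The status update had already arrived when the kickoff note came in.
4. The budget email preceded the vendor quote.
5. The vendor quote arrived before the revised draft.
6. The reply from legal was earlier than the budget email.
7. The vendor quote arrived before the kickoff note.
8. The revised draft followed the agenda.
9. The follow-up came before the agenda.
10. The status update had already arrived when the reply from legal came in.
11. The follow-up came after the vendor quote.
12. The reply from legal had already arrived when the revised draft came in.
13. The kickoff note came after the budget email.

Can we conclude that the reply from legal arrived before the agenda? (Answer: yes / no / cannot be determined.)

yes

Chain the constraints: the reply from legal → the budget email → the vendor quote → the follow-up → the agenda. Each link is directly stated, so the reply from legal comes before the agenda.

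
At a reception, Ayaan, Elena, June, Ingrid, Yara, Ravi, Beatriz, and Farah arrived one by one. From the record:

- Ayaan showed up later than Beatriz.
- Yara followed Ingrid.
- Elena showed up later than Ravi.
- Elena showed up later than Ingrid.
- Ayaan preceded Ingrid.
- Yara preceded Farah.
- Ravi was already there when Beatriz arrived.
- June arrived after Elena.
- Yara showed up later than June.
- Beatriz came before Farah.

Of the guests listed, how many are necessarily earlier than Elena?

Directly stated before Elena: Ingrid and Ravi.
Ayaan reaches Elena via Ayaan → Ingrid → Elena.
Beatriz reaches Elena via Beatriz → Ayaan → Ingrid → Elena.
No chain forces June (or any of the others) ahead of Elena.
That's Ayaan, Beatriz, Ingrid, and Ravi — 4 in all.

4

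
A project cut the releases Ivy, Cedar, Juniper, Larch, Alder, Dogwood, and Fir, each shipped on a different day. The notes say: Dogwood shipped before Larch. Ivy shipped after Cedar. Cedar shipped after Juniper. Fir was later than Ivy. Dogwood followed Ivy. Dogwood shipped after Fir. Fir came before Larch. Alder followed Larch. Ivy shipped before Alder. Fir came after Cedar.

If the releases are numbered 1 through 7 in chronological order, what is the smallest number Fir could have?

Cedar, Ivy, and Juniper must all come before Fir — 3 forced predecessors.
Nothing else is forced ahead of Fir, so its earliest slot is position 3 + 1 = 4.

4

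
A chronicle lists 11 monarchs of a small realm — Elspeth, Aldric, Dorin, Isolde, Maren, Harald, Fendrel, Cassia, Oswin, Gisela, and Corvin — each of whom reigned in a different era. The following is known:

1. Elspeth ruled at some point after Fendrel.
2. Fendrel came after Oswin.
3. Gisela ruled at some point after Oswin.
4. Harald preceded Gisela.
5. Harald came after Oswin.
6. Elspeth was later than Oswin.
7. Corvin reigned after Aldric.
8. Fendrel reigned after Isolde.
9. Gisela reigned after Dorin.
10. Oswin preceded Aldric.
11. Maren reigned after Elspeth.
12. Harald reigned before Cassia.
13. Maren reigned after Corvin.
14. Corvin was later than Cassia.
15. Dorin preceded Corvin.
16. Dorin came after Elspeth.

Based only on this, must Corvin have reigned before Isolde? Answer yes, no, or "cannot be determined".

Tracing the constraints gives Isolde → Fendrel → Elspeth → Dorin → Corvin, so Isolde must come before Corvin.
That means Corvin cannot be before Isolde.

no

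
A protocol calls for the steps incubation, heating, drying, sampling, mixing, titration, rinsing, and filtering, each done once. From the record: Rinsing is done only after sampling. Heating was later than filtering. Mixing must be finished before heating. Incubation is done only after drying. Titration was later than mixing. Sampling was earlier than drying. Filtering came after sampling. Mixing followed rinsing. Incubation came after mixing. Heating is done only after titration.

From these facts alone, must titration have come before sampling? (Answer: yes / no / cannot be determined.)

no

Tracing the constraints gives sampling → rinsing → mixing → titration, so sampling must come before titration.
That means titration cannot be before sampling.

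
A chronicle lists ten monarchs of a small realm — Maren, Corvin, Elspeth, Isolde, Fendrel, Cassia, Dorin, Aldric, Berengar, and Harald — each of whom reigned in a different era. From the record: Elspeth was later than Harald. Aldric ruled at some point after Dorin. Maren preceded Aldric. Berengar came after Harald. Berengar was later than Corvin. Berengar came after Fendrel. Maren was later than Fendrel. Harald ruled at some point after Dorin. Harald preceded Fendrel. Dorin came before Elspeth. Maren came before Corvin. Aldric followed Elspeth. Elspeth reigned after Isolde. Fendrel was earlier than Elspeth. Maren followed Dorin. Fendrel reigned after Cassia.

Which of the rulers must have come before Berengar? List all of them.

Directly stated before Berengar: Corvin, Fendrel, and Harald.
Cassia reaches Berengar via Cassia → Fendrel → Berengar.
Dorin reaches Berengar via Dorin → Harald → Berengar.
Maren reaches Berengar via Maren → Corvin → Berengar.

Cassia, Corvin, Dorin, Fendrel, Harald, Maren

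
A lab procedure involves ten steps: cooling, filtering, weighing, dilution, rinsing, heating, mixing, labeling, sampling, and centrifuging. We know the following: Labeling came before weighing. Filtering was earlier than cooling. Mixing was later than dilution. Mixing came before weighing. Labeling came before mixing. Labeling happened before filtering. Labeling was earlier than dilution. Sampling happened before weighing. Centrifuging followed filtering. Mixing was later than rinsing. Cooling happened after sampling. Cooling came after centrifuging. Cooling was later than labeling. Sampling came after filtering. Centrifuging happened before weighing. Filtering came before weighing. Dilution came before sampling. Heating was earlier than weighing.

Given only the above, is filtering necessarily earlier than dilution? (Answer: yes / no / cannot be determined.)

No chain of stated constraints runs from filtering to dilution, and none runs from dilution to filtering either.
So the relative order of filtering and dilution is not fixed by the given facts.

cannot be determined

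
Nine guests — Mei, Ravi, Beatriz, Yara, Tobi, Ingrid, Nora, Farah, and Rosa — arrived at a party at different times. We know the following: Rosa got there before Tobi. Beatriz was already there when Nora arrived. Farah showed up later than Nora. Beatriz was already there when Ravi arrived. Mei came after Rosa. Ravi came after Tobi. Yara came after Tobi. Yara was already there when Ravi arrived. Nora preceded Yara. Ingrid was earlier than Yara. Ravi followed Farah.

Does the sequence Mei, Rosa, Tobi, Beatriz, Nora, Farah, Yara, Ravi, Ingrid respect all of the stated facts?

no

The constraints require Ingrid before Yara, but in the proposed sequence Yara appears ahead of Ingrid. That one violation is enough.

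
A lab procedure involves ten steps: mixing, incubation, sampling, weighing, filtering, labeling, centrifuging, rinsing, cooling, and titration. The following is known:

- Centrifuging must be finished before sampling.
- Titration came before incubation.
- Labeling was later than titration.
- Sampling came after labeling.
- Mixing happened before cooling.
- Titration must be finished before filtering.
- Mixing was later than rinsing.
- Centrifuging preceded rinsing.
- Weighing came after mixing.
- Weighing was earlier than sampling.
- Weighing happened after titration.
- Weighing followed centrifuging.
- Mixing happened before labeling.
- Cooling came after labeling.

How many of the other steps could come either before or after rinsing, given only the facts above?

Forced before rinsing: centrifuging; forced after rinsing: cooling, labeling, mixing, sampling, and weighing.
That leaves filtering, incubation, and titration with no forced order relative to rinsing — 3.

3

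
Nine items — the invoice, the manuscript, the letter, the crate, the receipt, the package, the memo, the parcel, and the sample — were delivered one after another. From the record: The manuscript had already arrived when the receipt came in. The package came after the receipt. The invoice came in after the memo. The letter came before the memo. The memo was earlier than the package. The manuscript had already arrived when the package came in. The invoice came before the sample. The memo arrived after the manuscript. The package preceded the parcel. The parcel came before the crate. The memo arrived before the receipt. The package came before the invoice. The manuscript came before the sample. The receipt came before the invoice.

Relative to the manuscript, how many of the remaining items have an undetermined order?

1

Forced after the manuscript: the crate, the invoice, the memo, the package, the parcel, the receipt, and the sample.
That leaves the letter with no forced order relative to the manuscript — 1.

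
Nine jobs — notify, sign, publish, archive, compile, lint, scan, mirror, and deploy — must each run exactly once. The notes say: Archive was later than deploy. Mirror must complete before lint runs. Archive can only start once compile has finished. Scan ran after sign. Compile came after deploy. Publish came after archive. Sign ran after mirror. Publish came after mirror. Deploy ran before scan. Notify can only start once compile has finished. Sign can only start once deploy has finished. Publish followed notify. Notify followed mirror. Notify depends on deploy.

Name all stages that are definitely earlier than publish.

archive, compile, deploy, mirror, notify

Directly stated before publish: archive, mirror, and notify.
Compile reaches publish via compile → archive → publish.
Deploy reaches publish via deploy → archive → publish.
No chain forces scan (or any of the others) ahead of publish.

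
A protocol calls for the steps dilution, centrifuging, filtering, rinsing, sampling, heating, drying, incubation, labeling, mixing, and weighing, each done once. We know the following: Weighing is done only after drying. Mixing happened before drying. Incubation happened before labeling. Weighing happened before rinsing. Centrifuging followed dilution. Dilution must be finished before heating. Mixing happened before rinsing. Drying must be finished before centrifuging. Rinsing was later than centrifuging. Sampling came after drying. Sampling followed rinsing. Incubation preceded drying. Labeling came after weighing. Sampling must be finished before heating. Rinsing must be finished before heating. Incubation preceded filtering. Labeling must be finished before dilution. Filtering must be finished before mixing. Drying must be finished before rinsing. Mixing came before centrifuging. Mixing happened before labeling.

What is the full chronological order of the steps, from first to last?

The constraints fix every adjacent pair, so only one ordering works:
incubation → filtering → mixing → drying → weighing → labeling → dilution → centrifuging → rinsing → sampling → heating.

incubation, filtering, mixing, drying, weighing, labeling, dilution, centrifuging, rinsing, sampling, heating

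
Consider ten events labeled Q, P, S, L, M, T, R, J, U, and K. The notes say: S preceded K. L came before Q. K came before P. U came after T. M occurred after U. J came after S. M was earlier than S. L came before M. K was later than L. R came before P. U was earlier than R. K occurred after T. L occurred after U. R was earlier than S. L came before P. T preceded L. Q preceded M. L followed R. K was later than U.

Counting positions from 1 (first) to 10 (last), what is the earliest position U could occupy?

T must come before U — 1 forced predecessor.
Nothing else is forced ahead of U, so its earliest slot is position 1 + 1 = 2.

2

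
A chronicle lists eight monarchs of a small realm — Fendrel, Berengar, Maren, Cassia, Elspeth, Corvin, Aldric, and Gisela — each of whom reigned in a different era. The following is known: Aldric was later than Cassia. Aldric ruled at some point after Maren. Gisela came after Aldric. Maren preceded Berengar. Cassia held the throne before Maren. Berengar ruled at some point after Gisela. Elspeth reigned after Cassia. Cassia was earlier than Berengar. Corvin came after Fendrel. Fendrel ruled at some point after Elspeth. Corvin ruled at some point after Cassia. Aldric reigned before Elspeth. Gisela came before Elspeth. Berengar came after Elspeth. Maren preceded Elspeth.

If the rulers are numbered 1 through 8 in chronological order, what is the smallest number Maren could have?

2

Cassia must come before Maren — 1 forced predecessor.
Nothing else is forced ahead of Maren, so their earliest slot is position 1 + 1 = 2.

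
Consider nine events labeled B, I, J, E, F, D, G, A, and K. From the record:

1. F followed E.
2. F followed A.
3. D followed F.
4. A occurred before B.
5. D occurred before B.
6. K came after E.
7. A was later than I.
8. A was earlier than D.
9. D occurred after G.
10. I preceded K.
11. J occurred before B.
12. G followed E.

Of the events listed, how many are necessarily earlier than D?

5

Directly stated before D: A, F, and G.
E reaches D via E → G → D.
I reaches D via I → A → D.
That's A, E, F, G, and I — 5 in all.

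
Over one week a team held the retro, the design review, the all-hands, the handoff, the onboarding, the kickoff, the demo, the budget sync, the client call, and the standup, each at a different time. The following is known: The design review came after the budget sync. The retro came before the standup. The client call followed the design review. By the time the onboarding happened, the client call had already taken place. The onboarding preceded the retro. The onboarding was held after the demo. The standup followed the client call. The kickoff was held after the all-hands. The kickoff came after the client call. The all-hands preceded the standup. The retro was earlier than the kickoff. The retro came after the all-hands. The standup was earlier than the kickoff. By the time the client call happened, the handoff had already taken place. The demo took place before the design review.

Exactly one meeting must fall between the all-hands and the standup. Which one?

the retro

Tracing the constraints gives the all-hands → the retro → the standup, so the retro sits after the all-hands and before the standup.
No other meeting is forced both after the all-hands and before the standup.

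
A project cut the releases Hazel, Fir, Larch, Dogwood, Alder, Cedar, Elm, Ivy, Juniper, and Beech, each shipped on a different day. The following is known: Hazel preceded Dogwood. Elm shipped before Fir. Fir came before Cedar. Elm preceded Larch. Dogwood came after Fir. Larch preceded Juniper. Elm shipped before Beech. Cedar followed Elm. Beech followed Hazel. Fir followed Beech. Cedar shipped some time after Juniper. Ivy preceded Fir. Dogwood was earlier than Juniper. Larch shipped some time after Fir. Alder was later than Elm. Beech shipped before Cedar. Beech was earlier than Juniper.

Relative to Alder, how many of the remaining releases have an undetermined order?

8

Forced before Alder: Elm.
That leaves Beech, Cedar, Dogwood, Fir, Hazel, Ivy, Juniper, and Larch with no forced order relative to Alder — 8.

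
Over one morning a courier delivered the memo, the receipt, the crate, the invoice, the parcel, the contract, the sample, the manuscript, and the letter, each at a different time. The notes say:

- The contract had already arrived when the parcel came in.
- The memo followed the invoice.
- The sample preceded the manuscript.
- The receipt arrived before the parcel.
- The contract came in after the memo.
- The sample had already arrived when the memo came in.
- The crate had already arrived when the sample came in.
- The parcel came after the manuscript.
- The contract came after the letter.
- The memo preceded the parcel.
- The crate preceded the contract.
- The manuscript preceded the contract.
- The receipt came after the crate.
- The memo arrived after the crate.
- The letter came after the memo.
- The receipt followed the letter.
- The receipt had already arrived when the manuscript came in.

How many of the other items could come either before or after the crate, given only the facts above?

1

Forced after the crate: the contract, the letter, the manuscript, the memo, the parcel, the receipt, and the sample.
That leaves the invoice with no forced order relative to the crate — 1.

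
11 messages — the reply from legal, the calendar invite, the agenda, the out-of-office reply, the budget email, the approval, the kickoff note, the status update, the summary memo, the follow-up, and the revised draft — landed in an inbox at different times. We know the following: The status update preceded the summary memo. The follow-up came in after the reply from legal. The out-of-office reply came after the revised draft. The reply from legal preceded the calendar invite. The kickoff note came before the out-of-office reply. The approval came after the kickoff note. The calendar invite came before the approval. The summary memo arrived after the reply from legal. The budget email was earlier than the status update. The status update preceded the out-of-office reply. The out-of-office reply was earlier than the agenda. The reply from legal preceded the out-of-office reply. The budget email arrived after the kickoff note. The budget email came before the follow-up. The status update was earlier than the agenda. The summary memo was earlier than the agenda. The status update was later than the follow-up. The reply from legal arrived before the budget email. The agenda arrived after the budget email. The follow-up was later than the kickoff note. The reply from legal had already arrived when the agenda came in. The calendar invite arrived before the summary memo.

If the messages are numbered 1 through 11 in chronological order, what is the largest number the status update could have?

The status update must come before the agenda, the out-of-office reply, and the summary memo — 3 messages forced after it.
Everything else can be placed before the status update in some valid order, so the status update can sit as late as position 11 − 3 = 8.

8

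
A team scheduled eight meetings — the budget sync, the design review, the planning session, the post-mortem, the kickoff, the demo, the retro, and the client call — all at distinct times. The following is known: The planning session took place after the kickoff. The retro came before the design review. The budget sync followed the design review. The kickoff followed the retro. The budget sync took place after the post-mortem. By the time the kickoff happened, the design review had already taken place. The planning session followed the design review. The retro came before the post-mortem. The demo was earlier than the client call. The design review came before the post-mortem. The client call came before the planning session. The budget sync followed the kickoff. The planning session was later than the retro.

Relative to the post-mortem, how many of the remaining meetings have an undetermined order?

4

Forced before the post-mortem: the design review and the retro; forced after the post-mortem: the budget sync.
That leaves the client call, the demo, the kickoff, and the planning session with no forced order relative to the post-mortem — 4.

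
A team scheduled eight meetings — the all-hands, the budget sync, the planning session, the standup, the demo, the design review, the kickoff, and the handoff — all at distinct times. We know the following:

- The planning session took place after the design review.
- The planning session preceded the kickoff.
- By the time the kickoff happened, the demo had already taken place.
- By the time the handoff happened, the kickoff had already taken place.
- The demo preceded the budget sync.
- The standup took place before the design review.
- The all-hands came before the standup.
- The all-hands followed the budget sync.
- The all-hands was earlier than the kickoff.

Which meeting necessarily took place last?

Every other meeting has a chain of constraints placing it before the handoff, so the handoff is last.

the handoff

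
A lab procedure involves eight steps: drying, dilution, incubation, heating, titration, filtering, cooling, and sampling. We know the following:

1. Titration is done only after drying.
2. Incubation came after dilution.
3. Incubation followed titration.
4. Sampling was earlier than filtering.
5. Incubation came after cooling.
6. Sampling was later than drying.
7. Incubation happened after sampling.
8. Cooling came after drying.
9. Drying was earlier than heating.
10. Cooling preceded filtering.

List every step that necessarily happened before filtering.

cooling, drying, sampling

Directly stated before filtering: cooling and sampling.
Drying reaches filtering via drying → sampling → filtering.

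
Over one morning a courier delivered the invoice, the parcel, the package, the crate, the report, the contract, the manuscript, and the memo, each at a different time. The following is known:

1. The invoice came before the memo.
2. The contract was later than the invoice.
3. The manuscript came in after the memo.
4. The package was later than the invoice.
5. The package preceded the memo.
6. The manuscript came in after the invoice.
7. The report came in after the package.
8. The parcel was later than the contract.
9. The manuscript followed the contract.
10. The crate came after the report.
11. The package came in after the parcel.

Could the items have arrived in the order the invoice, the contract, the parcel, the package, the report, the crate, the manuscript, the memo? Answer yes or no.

no

The constraints require the memo before the manuscript, but in the proposed sequence the manuscript appears ahead of the memo. That one violation is enough.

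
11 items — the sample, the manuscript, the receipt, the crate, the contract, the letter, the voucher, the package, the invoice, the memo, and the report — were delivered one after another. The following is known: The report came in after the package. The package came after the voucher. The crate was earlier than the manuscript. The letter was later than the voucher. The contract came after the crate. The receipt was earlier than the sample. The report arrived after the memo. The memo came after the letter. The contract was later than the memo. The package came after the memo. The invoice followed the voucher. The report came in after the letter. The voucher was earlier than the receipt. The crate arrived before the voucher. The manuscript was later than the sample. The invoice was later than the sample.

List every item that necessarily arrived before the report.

the crate, the letter, the memo, the package, the voucher

Directly stated before the report: the letter, the memo, and the package.
The crate reaches the report via the crate → the voucher → the package → the report.
The voucher reaches the report via the voucher → the package → the report.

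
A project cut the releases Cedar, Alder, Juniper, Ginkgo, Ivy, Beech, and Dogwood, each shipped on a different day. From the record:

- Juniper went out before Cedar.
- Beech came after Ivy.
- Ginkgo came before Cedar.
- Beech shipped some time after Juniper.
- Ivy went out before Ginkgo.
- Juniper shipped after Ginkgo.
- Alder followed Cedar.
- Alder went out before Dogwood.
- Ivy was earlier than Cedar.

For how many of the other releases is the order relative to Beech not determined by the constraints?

3

Forced before Beech: Ginkgo, Ivy, and Juniper.
That leaves Alder, Cedar, and Dogwood with no forced order relative to Beech — 3.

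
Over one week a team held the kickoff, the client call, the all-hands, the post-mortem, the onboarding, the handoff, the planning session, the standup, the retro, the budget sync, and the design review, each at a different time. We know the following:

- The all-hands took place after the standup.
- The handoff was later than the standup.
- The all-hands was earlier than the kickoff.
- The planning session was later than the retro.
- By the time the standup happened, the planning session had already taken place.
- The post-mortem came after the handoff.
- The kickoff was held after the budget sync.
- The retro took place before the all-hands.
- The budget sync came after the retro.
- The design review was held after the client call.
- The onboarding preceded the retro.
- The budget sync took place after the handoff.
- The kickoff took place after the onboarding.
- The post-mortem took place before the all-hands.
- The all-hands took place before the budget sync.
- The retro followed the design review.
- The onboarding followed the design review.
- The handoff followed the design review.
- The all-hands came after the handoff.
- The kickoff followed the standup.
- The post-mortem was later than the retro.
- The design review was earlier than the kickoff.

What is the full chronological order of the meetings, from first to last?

the client call, the design review, the onboarding, the retro, the planning session, the standup, the handoff, the post-mortem, the all-hands, the budget sync, the kickoff

The constraints fix every adjacent pair, so only one ordering works:
the client call → the design review → the onboarding → the retro → the planning session → the standup → the handoff → the post-mortem → the all-hands → the budget sync → the kickoff.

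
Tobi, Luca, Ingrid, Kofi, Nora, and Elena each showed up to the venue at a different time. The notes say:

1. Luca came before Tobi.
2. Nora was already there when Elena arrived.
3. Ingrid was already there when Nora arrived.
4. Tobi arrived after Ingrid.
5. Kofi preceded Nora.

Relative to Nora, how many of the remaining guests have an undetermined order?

Forced before Nora: Ingrid and Kofi; forced after Nora: Elena.
That leaves Luca and Tobi with no forced order relative to Nora — 2.

2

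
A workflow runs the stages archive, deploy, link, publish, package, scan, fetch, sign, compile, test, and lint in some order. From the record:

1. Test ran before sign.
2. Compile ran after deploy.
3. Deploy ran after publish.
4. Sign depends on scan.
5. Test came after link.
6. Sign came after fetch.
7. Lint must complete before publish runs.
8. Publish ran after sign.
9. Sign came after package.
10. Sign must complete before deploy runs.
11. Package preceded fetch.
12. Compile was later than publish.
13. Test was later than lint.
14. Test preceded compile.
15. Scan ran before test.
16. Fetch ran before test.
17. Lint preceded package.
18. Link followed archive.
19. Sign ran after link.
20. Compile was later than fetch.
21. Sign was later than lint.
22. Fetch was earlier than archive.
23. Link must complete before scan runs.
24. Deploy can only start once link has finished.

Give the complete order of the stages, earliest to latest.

The constraints fix every adjacent pair, so only one ordering works:
lint → package → fetch → archive → link → scan → test → sign → publish → deploy → compile.

lint, package, fetch, archive, link, scan, test, sign, publish, deploy, compile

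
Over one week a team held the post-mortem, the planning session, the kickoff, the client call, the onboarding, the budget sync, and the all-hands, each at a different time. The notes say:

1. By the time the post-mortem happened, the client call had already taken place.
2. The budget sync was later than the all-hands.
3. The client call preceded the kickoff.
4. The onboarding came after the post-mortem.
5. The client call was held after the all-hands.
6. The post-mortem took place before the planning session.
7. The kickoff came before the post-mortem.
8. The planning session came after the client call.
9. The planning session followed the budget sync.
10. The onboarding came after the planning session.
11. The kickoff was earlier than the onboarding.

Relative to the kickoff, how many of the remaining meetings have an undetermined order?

Forced before the kickoff: the all-hands and the client call; forced after the kickoff: the onboarding, the planning session, and the post-mortem.
That leaves the budget sync with no forced order relative to the kickoff — 1.

1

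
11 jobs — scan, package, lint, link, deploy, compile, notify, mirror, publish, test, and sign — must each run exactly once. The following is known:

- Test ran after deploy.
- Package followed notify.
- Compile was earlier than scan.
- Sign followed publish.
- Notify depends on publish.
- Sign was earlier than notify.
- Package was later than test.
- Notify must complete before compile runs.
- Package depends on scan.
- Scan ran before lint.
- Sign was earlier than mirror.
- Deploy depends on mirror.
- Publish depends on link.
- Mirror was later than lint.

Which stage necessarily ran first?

Link has a chain of constraints placing it before every other stage, so link must be first.

link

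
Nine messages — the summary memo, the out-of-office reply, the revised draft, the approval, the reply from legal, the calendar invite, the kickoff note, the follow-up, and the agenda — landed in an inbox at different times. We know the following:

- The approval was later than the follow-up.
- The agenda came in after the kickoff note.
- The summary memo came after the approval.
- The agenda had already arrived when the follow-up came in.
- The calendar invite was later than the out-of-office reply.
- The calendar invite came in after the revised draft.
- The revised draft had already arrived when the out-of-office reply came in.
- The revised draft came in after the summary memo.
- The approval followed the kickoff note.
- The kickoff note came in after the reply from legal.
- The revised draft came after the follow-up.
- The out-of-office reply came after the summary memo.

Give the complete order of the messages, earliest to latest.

The constraints fix every adjacent pair, so only one ordering works:
the reply from legal → the kickoff note → the agenda → the follow-up → the approval → the summary memo → the revised draft → the out-of-office reply → the calendar invite.

the reply from legal, the kickoff note, the agenda, the follow-up, the approval, the summary memo, the revised draft, the out-of-office reply, the calendar invite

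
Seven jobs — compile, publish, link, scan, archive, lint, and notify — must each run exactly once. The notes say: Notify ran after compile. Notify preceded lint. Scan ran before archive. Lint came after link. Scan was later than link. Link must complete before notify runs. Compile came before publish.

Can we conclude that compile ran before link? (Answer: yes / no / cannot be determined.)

No chain of stated constraints runs from compile to link, and none runs from link to compile either.
So the relative order of compile and link is not fixed by the given facts.

cannot be determined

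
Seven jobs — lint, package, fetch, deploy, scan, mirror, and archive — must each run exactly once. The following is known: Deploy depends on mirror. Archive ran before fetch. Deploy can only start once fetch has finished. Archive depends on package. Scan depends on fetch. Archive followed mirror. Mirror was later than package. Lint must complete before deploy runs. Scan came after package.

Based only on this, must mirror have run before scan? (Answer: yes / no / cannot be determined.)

yes

Chain the constraints: mirror → archive → fetch → scan. Each link is directly stated, so mirror comes before scan.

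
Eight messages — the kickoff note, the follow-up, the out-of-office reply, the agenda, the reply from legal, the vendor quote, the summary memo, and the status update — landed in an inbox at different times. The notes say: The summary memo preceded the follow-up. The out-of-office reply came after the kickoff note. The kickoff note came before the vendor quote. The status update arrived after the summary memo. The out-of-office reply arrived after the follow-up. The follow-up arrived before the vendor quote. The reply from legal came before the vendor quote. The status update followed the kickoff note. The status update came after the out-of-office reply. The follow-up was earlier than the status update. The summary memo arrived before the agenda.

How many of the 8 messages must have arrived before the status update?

4

Directly stated before the status update: the follow-up, the kickoff note, the out-of-office reply, and the summary memo.
No chain forces the reply from legal (or any of the others) ahead of the status update.
That's the follow-up, the kickoff note, the out-of-office reply, and the summary memo — 4 in all.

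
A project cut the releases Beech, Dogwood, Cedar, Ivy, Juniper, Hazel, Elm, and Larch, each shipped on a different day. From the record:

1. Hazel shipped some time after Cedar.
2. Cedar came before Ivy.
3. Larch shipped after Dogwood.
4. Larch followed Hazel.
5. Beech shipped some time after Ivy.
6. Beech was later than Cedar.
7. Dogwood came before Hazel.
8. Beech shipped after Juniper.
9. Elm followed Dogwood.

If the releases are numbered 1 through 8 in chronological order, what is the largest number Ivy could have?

Ivy must come before Beech — 1 release forced after it.
Everything else can be placed before Ivy in some valid order, so Ivy can sit as late as position 8 − 1 = 7.

7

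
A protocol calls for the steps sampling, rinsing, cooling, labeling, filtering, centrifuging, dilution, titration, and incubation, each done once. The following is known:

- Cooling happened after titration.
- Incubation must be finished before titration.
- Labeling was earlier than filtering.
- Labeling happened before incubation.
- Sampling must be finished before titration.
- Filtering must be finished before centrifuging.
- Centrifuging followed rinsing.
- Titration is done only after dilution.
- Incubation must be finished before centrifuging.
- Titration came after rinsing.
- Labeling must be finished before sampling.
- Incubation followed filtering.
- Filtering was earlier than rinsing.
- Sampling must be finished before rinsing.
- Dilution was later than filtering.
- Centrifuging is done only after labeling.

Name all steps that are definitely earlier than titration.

Directly stated before titration: dilution, incubation, rinsing, and sampling.
Filtering reaches titration via filtering → rinsing → titration.
Labeling reaches titration via labeling → sampling → titration.
No chain forces centrifuging (or any of the others) ahead of titration.

dilution, filtering, incubation, labeling, rinsing, sampling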